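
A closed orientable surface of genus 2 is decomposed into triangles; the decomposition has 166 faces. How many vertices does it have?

81

χ = 2 − 2·2 = -2, and every face is a triangle so 3F = 2E.
E = 3·166/2 = 249. Then V = -2 + E − F = -2 + 249 − 166 = 81.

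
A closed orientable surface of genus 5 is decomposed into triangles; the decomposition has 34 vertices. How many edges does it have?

χ = 2 − 2·5 = -8, and every face is a triangle so 3F = 2E.
V − E + F = -8 with E = 3F/2 gives 34 − (3/2 − 1)·F = -8, so F = 84 and E = 126.

126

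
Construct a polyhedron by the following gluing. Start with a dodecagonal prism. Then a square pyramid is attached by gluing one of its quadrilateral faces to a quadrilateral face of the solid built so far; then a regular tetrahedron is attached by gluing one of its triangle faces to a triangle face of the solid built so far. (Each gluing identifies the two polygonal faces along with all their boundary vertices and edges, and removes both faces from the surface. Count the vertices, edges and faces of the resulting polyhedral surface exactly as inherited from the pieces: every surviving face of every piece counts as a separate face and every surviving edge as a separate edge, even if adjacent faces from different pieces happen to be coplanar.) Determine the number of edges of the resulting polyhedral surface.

A dodecagonal prism: V=24, E=36, F=14.
Attach a square pyramid (V=5, E=8, F=5) along a 4-gon: merge 4 vertices and 4 edges, delete both glued faces → V=25, E=40, F=17.
Attach a regular tetrahedron (V=4, E=6, F=4) along a 3-gon: merge 3 vertices and 3 edges, delete both glued faces → V=26, E=43, F=19.
Check: V − E + F = 26 − 43 + 19 = 2.

43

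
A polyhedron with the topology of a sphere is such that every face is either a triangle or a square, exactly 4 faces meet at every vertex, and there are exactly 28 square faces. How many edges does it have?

Let x be the number of triangles; then F = 28 + x.
Edge–face incidences: 2E = 4·28 + 3·x = 112 + 3x.
Every vertex has degree 4, so 4V = 2E.
Euler: V − E + F = 2 ⇒ (2E)/4 − E + (28 + x) = 2.
Multiply by 8: 2·(2E) − 4·(2E) + 8·(28 + x) = 16, i.e. 224 + 8x − 2·(112 + 3x) = 16.
Collecting terms: 2x = 16, so x = 8.
Then 2E = 112 + 3·8 = 136, so E = 68, V = 2E/4 = 34, F = 28 + 8 = 36.

68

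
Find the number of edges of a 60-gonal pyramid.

120

A pyramid on an n-gon base has one n-gon and n triangles: V = 60 + 1 = 61, E = 2·60 = 120, F = 60 + 1 = 61.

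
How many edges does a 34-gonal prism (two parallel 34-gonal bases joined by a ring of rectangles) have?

A prism on an n-gon has two n-gon bases and n rectangular sides: V = 2·34 = 68, E = 3·34 = 102, F = 34 + 2 = 36.
Check: V − E + F = 68 − 102 + 36 = 2.

102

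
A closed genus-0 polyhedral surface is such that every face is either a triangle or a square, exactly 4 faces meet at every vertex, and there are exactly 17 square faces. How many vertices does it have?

Let x be the number of triangles; then F = 17 + x.
Edge–face incidences: 2E = 4·17 + 3·x = 68 + 3x.
Every vertex has degree 4, so 4V = 2E.
Euler: V − E + F = 2 ⇒ (2E)/4 − E + (17 + x) = 2.
Multiply by 8: 2·(2E) − 4·(2E) + 8·(17 + x) = 16, i.e. 136 + 8x − 2·(68 + 3x) = 16.
Collecting terms: 2x = 16, so x = 8.
Then 2E = 68 + 3·8 = 92, so E = 46, V = 2E/4 = 23, F = 17 + 8 = 25.

23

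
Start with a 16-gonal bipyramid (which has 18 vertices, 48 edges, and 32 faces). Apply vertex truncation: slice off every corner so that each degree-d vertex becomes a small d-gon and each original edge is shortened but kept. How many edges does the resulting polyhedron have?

144

Truncation replaces each original edge-end by a new vertex, so V′ = 2E = 96.
Each original edge survives, and each old vertex of degree d contributes d new edges; summing degrees gives Σd = 2E, so E′ = E + 2E = 3E = 144.
Each original face survives and each original vertex becomes one new face: F′ = F + V = 50.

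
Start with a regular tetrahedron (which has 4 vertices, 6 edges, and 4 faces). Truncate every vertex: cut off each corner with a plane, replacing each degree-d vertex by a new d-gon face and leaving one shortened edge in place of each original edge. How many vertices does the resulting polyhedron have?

12

Truncation replaces each original edge-end by a new vertex, so V′ = 2E = 12.
Each original edge survives, and each old vertex of degree d contributes d new edges; summing degrees gives Σd = 2E, so E′ = E + 2E = 3E = 18.
Each original face survives and each original vertex becomes one new face: F′ = F + V = 8.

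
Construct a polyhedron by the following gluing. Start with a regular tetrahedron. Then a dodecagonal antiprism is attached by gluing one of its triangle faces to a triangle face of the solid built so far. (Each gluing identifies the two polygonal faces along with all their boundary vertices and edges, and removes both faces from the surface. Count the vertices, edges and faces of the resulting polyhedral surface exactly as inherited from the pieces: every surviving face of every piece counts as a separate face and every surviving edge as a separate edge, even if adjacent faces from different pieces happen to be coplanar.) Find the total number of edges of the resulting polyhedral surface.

A regular tetrahedron: V=4, E=6, F=4.
Attach a dodecagonal antiprism (V=24, E=48, F=26) along a 3-gon: merge 3 vertices and 3 edges, delete both glued faces → V=25, E=51, F=28.
Check: V − E + F = 25 − 51 + 28 = 2.

51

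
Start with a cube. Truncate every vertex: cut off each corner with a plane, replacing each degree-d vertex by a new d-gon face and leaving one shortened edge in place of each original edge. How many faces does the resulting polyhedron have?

The base solid has V = 8, E = 12, F = 6.
Truncation replaces each original edge-end by a new vertex, so V′ = 2E = 24.
Each original edge survives, and each old vertex of degree d contributes d new edges; summing degrees gives Σd = 2E, so E′ = E + 2E = 3E = 36.
Each original face survives and each original vertex becomes one new face: F′ = F + V = 14.

14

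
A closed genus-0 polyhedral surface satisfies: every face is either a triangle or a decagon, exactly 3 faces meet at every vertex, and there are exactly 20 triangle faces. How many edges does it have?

Let x be the number of decagons; then F = 20 + x.
Edge–face incidences: 2E = 3·20 + 10·x = 60 + 10x.
Every vertex has degree 3, so 3V = 2E.
Euler: V − E + F = 2 ⇒ (2E)/3 − E + (20 + x) = 2.
Multiply by 6: 2·(2E) − 3·(2E) + 6·(20 + x) = 12, i.e. 120 + 6x − (60 + 10x) = 12.
Collecting terms: −4x + 60 = 12, so −4x = −48, so x = 12.
Then 2E = 60 + 10·12 = 180, so E = 90, V = 2E/3 = 60, F = 20 + 12 = 32.

90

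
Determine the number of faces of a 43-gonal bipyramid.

86

A bipyramid over an n-gon has 2n triangular faces and n + 2 vertices: V = 43 + 2 = 45, E = 3·43 = 129, F = 2·43 = 86.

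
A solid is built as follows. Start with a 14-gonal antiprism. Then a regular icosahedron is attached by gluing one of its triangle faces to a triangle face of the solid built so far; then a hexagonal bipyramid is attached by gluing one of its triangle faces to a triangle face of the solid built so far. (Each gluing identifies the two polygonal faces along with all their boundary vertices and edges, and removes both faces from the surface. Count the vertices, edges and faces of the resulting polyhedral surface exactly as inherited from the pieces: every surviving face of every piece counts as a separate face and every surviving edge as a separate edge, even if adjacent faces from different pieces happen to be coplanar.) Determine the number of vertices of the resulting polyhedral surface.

A 14-gonal antiprism: V=28, E=56, F=30.
Attach a regular icosahedron (V=12, E=30, F=20) along a 3-gon: merge 3 vertices and 3 edges, delete both glued faces → V=37, E=83, F=48.
Attach a hexagonal bipyramid (V=8, E=18, F=12) along a 3-gon: merge 3 vertices and 3 edges, delete both glued faces → V=42, E=98, F=58.
Check: V − E + F = 42 − 98 + 58 = 2.

42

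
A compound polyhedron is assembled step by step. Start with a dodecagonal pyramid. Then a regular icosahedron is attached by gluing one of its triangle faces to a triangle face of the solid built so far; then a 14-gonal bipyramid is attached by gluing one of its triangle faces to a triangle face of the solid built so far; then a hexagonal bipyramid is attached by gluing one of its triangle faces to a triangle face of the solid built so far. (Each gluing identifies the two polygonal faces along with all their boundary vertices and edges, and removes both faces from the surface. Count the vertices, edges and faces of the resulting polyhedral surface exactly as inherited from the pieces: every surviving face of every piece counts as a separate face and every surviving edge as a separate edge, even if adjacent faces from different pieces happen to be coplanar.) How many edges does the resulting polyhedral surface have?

A dodecagonal pyramid: V=13, E=24, F=13.
Attach a regular icosahedron (V=12, E=30, F=20) along a 3-gon: merge 3 vertices and 3 edges, delete both glued faces → V=22, E=51, F=31.
Attach a 14-gonal bipyramid (V=16, E=42, F=28) along a 3-gon: merge 3 vertices and 3 edges, delete both glued faces → V=35, E=90, F=57.
Attach a hexagonal bipyramid (V=8, E=18, F=12) along a 3-gon: merge 3 vertices and 3 edges, delete both glued faces → V=40, E=105, F=67.
Check: V − E + F = 40 − 105 + 67 = 2.

105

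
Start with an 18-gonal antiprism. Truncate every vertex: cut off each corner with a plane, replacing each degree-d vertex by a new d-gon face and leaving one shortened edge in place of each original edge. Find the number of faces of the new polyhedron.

The base solid has V = 36, E = 72, F = 38.
Truncation replaces each original edge-end by a new vertex, so V′ = 2E = 144.
Each original edge survives, and each old vertex of degree d contributes d new edges; summing degrees gives Σd = 2E, so E′ = E + 2E = 3E = 216.
Each original face survives and each original vertex becomes one new face: F′ = F + V = 74.

74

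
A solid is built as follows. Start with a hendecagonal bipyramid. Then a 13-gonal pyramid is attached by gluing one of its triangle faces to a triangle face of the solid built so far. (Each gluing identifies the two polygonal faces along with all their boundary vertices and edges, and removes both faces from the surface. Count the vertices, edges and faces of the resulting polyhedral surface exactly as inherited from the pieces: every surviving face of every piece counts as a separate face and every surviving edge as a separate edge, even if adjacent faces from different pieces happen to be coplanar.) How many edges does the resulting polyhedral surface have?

56

A hendecagonal bipyramid: V=13, E=33, F=22.
Attach a 13-gonal pyramid (V=14, E=26, F=14) along a 3-gon: merge 3 vertices and 3 edges, delete both glued faces → V=24, E=56, F=34.
Check: V − E + F = 24 − 56 + 34 = 2.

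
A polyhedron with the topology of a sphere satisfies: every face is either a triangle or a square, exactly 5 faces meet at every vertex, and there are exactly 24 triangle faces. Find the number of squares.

2

Let x be the number of squares; then F = 24 + x.
Edge–face incidences: 2E = 3·24 + 4·x = 72 + 4x.
Every vertex has degree 5, so 5V = 2E.
Euler: V − E + F = 2 ⇒ (2E)/5 − E + (24 + x) = 2.
Multiply by 10: 2·(2E) − 5·(2E) + 10·(24 + x) = 20, i.e. 240 + 10x − 3·(72 + 4x) = 20.
Collecting terms: −2x + 24 = 20, so −2x = −4, so x = 2.
Then 2E = 72 + 4·2 = 80, so E = 40, V = 2E/5 = 16, F = 24 + 2 = 26.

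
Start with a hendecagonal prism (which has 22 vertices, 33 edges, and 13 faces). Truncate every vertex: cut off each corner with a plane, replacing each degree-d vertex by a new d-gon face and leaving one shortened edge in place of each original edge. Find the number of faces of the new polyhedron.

35

Truncation replaces each original edge-end by a new vertex, so V′ = 2E = 66.
Each original edge survives, and each old vertex of degree d contributes d new edges; summing degrees gives Σd = 2E, so E′ = E + 2E = 3E = 99.
Each original face survives and each original vertex becomes one new face: F′ = F + V = 35.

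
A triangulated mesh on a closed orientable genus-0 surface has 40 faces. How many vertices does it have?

χ = 2 − 2·0 = 2, and every face is a triangle so 3F = 2E.
E = 3·40/2 = 60. Then V = 2 + E − F = 2 + 60 − 40 = 22.

22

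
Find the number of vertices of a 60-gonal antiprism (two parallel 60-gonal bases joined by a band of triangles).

120

An antiprism on an n-gon has two n-gon caps and 2n triangles: V = 2·60 = 120, E = 4·60 = 240, F = 2·60 + 2 = 122.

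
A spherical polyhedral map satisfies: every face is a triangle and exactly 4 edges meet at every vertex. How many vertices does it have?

Each face has 3 edges and each edge borders two faces, so 2E = 3F.
Each vertex has degree 4, so 4V = 2E and hence V = 3F/4.
Euler: V − E + F = 2 ⇒ (3F/4) − (3F/2) + F = 2.
Multiply by 8: (6 − 12 + 8)F = 16, i.e. 2F = 16.
So F = 8, E = 3·8/2 = 12, V = 3·8/4 = 6.

6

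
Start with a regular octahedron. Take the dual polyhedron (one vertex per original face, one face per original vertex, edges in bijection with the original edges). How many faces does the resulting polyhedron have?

6

The base solid has V = 6, E = 12, F = 8.
The dual swaps V and F and preserves E: V′ = F = 8, E′ = E = 12, F′ = V = 6.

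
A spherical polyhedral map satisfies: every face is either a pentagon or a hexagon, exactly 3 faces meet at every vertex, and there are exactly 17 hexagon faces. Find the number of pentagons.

12

Let x be the number of pentagons; then F = 17 + x.
Edge–face incidences: 2E = 6·17 + 5·x = 102 + 5x.
Every vertex has degree 3, so 3V = 2E.
Euler: V − E + F = 2 ⇒ (2E)/3 − E + (17 + x) = 2.
Multiply by 6: 2·(2E) − 3·(2E) + 6·(17 + x) = 12, i.e. 102 + 6x − (102 + 5x) = 12.
Collecting terms: x = 12.
Then 2E = 102 + 5·12 = 162, so E = 81, V = 2E/3 = 54, F = 17 + 12 = 29.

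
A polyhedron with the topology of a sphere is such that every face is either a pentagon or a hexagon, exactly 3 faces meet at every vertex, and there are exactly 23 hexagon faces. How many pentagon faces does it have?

Let x be the number of pentagons; then F = 23 + x.
Edge–face incidences: 2E = 6·23 + 5·x = 138 + 5x.
Every vertex has degree 3, so 3V = 2E.
Euler: V − E + F = 2 ⇒ (2E)/3 − E + (23 + x) = 2.
Multiply by 6: 2·(2E) − 3·(2E) + 6·(23 + x) = 12, i.e. 138 + 6x − (138 + 5x) = 12.
Collecting terms: x = 12.
Then 2E = 138 + 5·12 = 198, so E = 99, V = 2E/3 = 66, F = 23 + 12 = 35.

12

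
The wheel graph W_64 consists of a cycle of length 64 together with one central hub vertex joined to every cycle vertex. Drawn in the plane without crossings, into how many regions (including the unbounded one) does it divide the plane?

65

W_64 has V = 64 + 1 = 65 vertices and E = 2·64 = 128 edges.
By Euler's formula F = 2 − V + E = 2 − 65 + 128 = 65.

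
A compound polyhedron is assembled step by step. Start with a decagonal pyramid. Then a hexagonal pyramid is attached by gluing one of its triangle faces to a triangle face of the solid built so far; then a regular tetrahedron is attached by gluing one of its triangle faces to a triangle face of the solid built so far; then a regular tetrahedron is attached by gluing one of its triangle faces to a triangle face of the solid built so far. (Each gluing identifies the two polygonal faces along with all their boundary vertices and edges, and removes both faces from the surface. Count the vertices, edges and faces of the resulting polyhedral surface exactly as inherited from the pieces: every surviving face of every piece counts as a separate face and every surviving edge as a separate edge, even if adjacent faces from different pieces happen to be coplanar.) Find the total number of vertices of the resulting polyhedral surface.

17

A decagonal pyramid: V=11, E=20, F=11.
Attach a hexagonal pyramid (V=7, E=12, F=7) along a 3-gon: merge 3 vertices and 3 edges, delete both glued faces → V=15, E=29, F=16.
Attach a regular tetrahedron (V=4, E=6, F=4) along a 3-gon: merge 3 vertices and 3 edges, delete both glued faces → V=16, E=32, F=18.
Attach a regular tetrahedron (V=4, E=6, F=4) along a 3-gon: merge 3 vertices and 3 edges, delete both glued faces → V=17, E=35, F=20.
Check: V − E + F = 17 − 35 + 20 = 2.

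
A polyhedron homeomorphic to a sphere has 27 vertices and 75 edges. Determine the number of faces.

50

Here V − E + F = 2.
F = 2 − V + E = 2 − 27 + 75 = 50.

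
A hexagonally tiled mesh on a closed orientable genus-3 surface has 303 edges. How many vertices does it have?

198

χ = 2 − 2·3 = -4, and every face is a hexagon so 6F = 2E.
F = 2E/6 = 101. Then V = -4 + E − F = -4 + 303 − 101 = 198.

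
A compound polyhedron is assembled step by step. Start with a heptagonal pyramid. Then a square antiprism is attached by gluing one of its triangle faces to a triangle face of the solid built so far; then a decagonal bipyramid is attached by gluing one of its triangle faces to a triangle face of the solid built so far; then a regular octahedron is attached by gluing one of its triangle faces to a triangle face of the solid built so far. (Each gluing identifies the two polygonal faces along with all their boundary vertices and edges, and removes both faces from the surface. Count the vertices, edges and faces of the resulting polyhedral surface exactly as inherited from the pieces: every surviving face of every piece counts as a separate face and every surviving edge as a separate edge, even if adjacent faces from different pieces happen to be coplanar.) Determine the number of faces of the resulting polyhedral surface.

40

A heptagonal pyramid: V=8, E=14, F=8.
Attach a square antiprism (V=8, E=16, F=10) along a 3-gon: merge 3 vertices and 3 edges, delete both glued faces → V=13, E=27, F=16.
Attach a decagonal bipyramid (V=12, E=30, F=20) along a 3-gon: merge 3 vertices and 3 edges, delete both glued faces → V=22, E=54, F=34.
Attach a regular octahedron (V=6, E=12, F=8) along a 3-gon: merge 3 vertices and 3 edges, delete both glued faces → V=25, E=63, F=40.
Check: V − E + F = 25 − 63 + 40 = 2.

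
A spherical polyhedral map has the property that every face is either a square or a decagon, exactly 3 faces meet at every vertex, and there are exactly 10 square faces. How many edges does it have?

Let x be the number of decagons; then F = 10 + x.
Edge–face incidences: 2E = 4·10 + 10·x = 40 + 10x.
Every vertex has degree 3, so 3V = 2E.
Euler: V − E + F = 2 ⇒ (2E)/3 − E + (10 + x) = 2.
Multiply by 6: 2·(2E) − 3·(2E) + 6·(10 + x) = 12, i.e. 60 + 6x − (40 + 10x) = 12.
Collecting terms: −4x + 20 = 12, so −4x = −8, so x = 2.
Then 2E = 40 + 10·2 = 60, so E = 30, V = 2E/3 = 20, F = 10 + 2 = 12.

30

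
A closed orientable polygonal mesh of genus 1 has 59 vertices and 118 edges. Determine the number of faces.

For a closed orientable surface of genus 1, χ = 2 − 2·1 = 0.
F = 0 − V + E = 0 − 59 + 118 = 59.

59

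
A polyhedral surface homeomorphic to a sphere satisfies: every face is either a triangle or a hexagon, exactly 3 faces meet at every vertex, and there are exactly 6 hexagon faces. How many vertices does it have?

16

Let x be the number of triangles; then F = 6 + x.
Edge–face incidences: 2E = 6·6 + 3·x = 36 + 3x.
Every vertex has degree 3, so 3V = 2E.
Euler: V − E + F = 2 ⇒ (2E)/3 − E + (6 + x) = 2.
Multiply by 6: 2·(2E) − 3·(2E) + 6·(6 + x) = 12, i.e. 36 + 6x − (36 + 3x) = 12.
Collecting terms: 3x = 12, so x = 4.
Then 2E = 36 + 3·4 = 48, so E = 24, V = 2E/3 = 16, F = 6 + 4 = 10.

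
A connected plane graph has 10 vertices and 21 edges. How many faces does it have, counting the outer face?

13

Euler's formula for a connected plane graph: V − E + F = 2, so F = 2 − 10 + 21 = 13.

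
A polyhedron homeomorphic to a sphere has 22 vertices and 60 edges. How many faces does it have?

Here V − E + F = 2.
F = 2 − V + E = 2 − 22 + 60 = 40.

40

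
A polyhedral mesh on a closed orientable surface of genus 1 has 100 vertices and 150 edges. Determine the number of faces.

50

For a closed orientable surface of genus 1, χ = 2 − 2·1 = 0.
F = 0 − V + E = 0 − 100 + 150 = 50.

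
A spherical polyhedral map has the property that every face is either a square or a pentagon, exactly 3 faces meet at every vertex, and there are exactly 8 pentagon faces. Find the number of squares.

Let x be the number of squares; then F = 8 + x.
Edge–face incidences: 2E = 5·8 + 4·x = 40 + 4x.
Every vertex has degree 3, so 3V = 2E.
Euler: V − E + F = 2 ⇒ (2E)/3 − E + (8 + x) = 2.
Multiply by 6: 2·(2E) − 3·(2E) + 6·(8 + x) = 12, i.e. 48 + 6x − (40 + 4x) = 12.
Collecting terms: 2x + 8 = 12, so 2x = 4, so x = 2.
Then 2E = 40 + 4·2 = 48, so E = 24, V = 2E/3 = 16, F = 8 + 2 = 10.

2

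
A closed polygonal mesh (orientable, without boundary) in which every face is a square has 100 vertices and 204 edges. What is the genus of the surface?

Every face is a square and each edge borders two faces, so 4F = 2·204, giving F = 102.
χ = V − E + F = 100 − 204 + 102 = -2.
For a closed orientable surface χ = 2 − 2g, so g = (2 − (-2))/2 = 2.

2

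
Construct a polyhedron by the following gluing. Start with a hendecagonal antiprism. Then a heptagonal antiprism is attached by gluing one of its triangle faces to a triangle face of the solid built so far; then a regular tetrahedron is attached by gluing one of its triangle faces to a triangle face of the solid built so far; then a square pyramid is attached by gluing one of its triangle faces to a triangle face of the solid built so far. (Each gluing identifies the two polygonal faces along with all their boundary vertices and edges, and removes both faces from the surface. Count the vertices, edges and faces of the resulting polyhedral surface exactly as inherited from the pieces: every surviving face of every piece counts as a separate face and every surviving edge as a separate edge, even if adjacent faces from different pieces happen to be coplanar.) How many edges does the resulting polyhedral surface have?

77

A hendecagonal antiprism: V=22, E=44, F=24.
Attach a heptagonal antiprism (V=14, E=28, F=16) along a 3-gon: merge 3 vertices and 3 edges, delete both glued faces → V=33, E=69, F=38.
Attach a regular tetrahedron (V=4, E=6, F=4) along a 3-gon: merge 3 vertices and 3 edges, delete both glued faces → V=34, E=72, F=40.
Attach a square pyramid (V=5, E=8, F=5) along a 3-gon: merge 3 vertices and 3 edges, delete both glued faces → V=36, E=77, F=43.
Check: V − E + F = 36 − 77 + 43 = 2.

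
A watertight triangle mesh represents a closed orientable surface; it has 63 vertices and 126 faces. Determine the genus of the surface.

1

Every face is a triangle, so 2E = 3·126 = 378, giving E = 189.
χ = V − E + F = 63 − 189 + 126 = 0.
For a closed orientable surface χ = 2 − 2g, so g = (2 − (0))/2 = 1.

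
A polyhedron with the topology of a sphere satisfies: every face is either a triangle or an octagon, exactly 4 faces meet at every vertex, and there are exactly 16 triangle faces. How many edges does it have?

32

Let x be the number of octagons; then F = 16 + x.
Edge–face incidences: 2E = 3·16 + 8·x = 48 + 8x.
Every vertex has degree 4, so 4V = 2E.
Euler: V − E + F = 2 ⇒ (2E)/4 − E + (16 + x) = 2.
Multiply by 8: 2·(2E) − 4·(2E) + 8·(16 + x) = 16, i.e. 128 + 8x − 2·(48 + 8x) = 16.
Collecting terms: −8x + 32 = 16, so −8x = −16, so x = 2.
Then 2E = 48 + 8·2 = 64, so E = 32, V = 2E/4 = 16, F = 16 + 2 = 18.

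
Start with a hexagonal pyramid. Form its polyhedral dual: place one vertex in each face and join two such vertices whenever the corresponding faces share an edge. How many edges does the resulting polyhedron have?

The base solid has V = 7, E = 12, F = 7.
The dual swaps V and F and preserves E: V′ = F = 7, E′ = E = 12, F′ = V = 7.

12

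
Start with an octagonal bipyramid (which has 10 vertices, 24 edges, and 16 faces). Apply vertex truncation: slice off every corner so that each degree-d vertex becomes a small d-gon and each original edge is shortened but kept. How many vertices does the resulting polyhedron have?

Truncation replaces each original edge-end by a new vertex, so V′ = 2E = 48.
Each original edge survives, and each old vertex of degree d contributes d new edges; summing degrees gives Σd = 2E, so E′ = E + 2E = 3E = 72.
Each original face survives and each original vertex becomes one new face: F′ = F + V = 26.

48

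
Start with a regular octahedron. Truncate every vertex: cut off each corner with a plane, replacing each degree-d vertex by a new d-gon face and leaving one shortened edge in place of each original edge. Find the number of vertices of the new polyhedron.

24

The base solid has V = 6, E = 12, F = 8.
Truncation replaces each original edge-end by a new vertex, so V′ = 2E = 24.
Each original edge survives, and each old vertex of degree d contributes d new edges; summing degrees gives Σd = 2E, so E′ = E + 2E = 3E = 36.
Each original face survives and each original vertex becomes one new face: F′ = F + V = 14.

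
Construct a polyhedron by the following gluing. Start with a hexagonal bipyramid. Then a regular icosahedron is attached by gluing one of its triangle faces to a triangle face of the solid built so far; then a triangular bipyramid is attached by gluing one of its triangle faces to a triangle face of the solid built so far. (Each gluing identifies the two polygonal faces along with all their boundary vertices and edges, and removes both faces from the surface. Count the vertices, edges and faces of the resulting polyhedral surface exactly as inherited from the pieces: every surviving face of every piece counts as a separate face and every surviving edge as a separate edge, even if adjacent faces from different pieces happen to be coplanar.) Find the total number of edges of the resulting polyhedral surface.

51

A hexagonal bipyramid: V=8, E=18, F=12.
Attach a regular icosahedron (V=12, E=30, F=20) along a 3-gon: merge 3 vertices and 3 edges, delete both glued faces → V=17, E=45, F=30.
Attach a triangular bipyramid (V=5, E=9, F=6) along a 3-gon: merge 3 vertices and 3 edges, delete both glued faces → V=19, E=51, F=34.
Check: V − E + F = 19 − 51 + 34 = 2.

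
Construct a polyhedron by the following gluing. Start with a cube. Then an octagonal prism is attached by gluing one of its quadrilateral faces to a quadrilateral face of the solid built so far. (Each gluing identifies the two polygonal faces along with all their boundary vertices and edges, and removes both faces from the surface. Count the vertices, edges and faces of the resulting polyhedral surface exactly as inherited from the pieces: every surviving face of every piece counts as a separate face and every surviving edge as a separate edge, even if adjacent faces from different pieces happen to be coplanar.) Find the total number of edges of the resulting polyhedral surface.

32

A cube: V=8, E=12, F=6.
Attach an octagonal prism (V=16, E=24, F=10) along a 4-gon: merge 4 vertices and 4 edges, delete both glued faces → V=20, E=32, F=14.
Check: V − E + F = 20 − 32 + 14 = 2.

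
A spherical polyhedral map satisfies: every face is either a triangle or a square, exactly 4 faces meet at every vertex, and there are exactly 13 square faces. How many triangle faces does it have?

8

Let x be the number of triangles; then F = 13 + x.
Edge–face incidences: 2E = 4·13 + 3·x = 52 + 3x.
Every vertex has degree 4, so 4V = 2E.
Euler: V − E + F = 2 ⇒ (2E)/4 − E + (13 + x) = 2.
Multiply by 8: 2·(2E) − 4·(2E) + 8·(13 + x) = 16, i.e. 104 + 8x − 2·(52 + 3x) = 16.
Collecting terms: 2x = 16, so x = 8.
Then 2E = 52 + 3·8 = 76, so E = 38, V = 2E/4 = 19, F = 13 + 8 = 21.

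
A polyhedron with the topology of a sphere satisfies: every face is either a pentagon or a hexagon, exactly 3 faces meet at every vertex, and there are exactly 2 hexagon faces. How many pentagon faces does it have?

12

Let x be the number of pentagons; then F = 2 + x.
Edge–face incidences: 2E = 6·2 + 5·x = 12 + 5x.
Every vertex has degree 3, so 3V = 2E.
Euler: V − E + F = 2 ⇒ (2E)/3 − E + (2 + x) = 2.
Multiply by 6: 2·(2E) − 3·(2E) + 6·(2 + x) = 12, i.e. 12 + 6x − (12 + 5x) = 12.
Collecting terms: x = 12.
Then 2E = 12 + 5·12 = 72, so E = 36, V = 2E/3 = 24, F = 2 + 12 = 14.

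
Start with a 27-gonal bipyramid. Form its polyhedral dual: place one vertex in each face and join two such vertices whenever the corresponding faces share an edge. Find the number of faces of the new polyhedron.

The base solid has V = 29, E = 81, F = 54.
The dual swaps V and F and preserves E: V′ = F = 54, E′ = E = 81, F′ = V = 29.

29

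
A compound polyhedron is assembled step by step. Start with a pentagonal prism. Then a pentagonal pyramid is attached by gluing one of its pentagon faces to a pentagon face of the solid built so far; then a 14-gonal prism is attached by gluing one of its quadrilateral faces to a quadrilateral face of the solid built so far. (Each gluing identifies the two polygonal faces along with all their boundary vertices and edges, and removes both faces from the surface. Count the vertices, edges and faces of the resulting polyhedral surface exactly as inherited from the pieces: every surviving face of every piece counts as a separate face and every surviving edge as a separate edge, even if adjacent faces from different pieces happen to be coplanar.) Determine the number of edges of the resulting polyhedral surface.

A pentagonal prism: V=10, E=15, F=7.
Attach a pentagonal pyramid (V=6, E=10, F=6) along a 5-gon: merge 5 vertices and 5 edges, delete both glued faces → V=11, E=20, F=11.
Attach a 14-gonal prism (V=28, E=42, F=16) along a 4-gon: merge 4 vertices and 4 edges, delete both glued faces → V=35, E=58, F=25.
Check: V − E + F = 35 − 58 + 25 = 2.

58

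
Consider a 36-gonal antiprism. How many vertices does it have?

An antiprism on an n-gon has two n-gon caps and 2n triangles: V = 2·36 = 72, E = 4·36 = 144, F = 2·36 + 2 = 74.

72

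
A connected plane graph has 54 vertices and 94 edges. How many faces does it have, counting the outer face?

Euler's formula for a connected plane graph: V − E + F = 2, so F = 2 − 54 + 94 = 42.

42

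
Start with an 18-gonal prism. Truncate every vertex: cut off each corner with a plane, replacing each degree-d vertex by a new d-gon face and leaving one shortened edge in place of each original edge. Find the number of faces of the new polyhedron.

The base solid has V = 36, E = 54, F = 20.
Truncation replaces each original edge-end by a new vertex, so V′ = 2E = 108.
Each original edge survives, and each old vertex of degree d contributes d new edges; summing degrees gives Σd = 2E, so E′ = E + 2E = 3E = 162.
Each original face survives and each original vertex becomes one new face: F′ = F + V = 56.

56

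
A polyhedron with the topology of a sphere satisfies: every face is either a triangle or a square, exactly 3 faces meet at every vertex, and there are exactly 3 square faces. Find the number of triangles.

2

Let x be the number of triangles; then F = 3 + x.
Edge–face incidences: 2E = 4·3 + 3·x = 12 + 3x.
Every vertex has degree 3, so 3V = 2E.
Euler: V − E + F = 2 ⇒ (2E)/3 − E + (3 + x) = 2.
Multiply by 6: 2·(2E) − 3·(2E) + 6·(3 + x) = 12, i.e. 18 + 6x − (12 + 3x) = 12.
Collecting terms: 3x + 6 = 12, so 3x = 6, so x = 2.
Then 2E = 12 + 3·2 = 18, so E = 9, V = 2E/3 = 6, F = 3 + 2 = 5.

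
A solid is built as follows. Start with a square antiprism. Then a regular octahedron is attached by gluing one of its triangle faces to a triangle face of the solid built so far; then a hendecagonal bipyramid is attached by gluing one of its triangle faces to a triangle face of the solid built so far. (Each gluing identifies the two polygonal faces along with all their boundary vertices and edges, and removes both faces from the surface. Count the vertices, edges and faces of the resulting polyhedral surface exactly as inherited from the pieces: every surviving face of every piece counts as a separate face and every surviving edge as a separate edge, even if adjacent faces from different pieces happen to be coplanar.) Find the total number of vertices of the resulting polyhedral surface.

21

A square antiprism: V=8, E=16, F=10.
Attach a regular octahedron (V=6, E=12, F=8) along a 3-gon: merge 3 vertices and 3 edges, delete both glued faces → V=11, E=25, F=16.
Attach a hendecagonal bipyramid (V=13, E=33, F=22) along a 3-gon: merge 3 vertices and 3 edges, delete both glued faces → V=21, E=55, F=36.
Check: V − E + F = 21 − 55 + 36 = 2.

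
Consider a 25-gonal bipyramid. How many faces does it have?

A bipyramid over an n-gon has 2n triangular faces and n + 2 vertices: V = 25 + 2 = 27, E = 3·25 = 75, F = 2·25 = 50.
Check: V − E + F = 27 − 75 + 50 = 2.

50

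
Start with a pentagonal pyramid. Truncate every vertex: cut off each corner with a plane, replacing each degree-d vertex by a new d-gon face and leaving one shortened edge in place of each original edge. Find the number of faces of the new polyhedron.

12

The base solid has V = 6, E = 10, F = 6.
Truncation replaces each original edge-end by a new vertex, so V′ = 2E = 20.
Each original edge survives, and each old vertex of degree d contributes d new edges; summing degrees gives Σd = 2E, so E′ = E + 2E = 3E = 30.
Each original face survives and each original vertex becomes one new face: F′ = F + V = 12.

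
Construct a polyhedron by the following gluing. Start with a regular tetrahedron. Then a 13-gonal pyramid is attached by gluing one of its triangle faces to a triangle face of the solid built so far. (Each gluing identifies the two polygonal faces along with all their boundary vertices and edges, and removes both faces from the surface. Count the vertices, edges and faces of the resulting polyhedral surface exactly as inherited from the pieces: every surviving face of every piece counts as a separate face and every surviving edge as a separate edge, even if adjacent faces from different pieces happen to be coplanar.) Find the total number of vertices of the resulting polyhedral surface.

A regular tetrahedron: V=4, E=6, F=4.
Attach a 13-gonal pyramid (V=14, E=26, F=14) along a 3-gon: merge 3 vertices and 3 edges, delete both glued faces → V=15, E=29, F=16.
Check: V − E + F = 15 − 29 + 16 = 2.

15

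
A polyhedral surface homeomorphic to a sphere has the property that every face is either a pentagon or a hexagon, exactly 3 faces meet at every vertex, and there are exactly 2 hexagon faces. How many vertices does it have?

24

Let x be the number of pentagons; then F = 2 + x.
Edge–face incidences: 2E = 6·2 + 5·x = 12 + 5x.
Every vertex has degree 3, so 3V = 2E.
Euler: V − E + F = 2 ⇒ (2E)/3 − E + (2 + x) = 2.
Multiply by 6: 2·(2E) − 3·(2E) + 6·(2 + x) = 12, i.e. 12 + 6x − (12 + 5x) = 12.
Collecting terms: x = 12.
Then 2E = 12 + 5·12 = 72, so E = 36, V = 2E/3 = 24, F = 2 + 12 = 14.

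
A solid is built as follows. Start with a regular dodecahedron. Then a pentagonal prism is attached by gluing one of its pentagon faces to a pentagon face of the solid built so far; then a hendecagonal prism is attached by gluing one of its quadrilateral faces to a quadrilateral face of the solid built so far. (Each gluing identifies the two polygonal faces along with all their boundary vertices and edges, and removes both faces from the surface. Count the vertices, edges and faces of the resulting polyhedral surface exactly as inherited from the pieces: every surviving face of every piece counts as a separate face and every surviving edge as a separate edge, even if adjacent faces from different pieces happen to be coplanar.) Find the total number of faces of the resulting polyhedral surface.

A regular dodecahedron: V=20, E=30, F=12.
Attach a pentagonal prism (V=10, E=15, F=7) along a 5-gon: merge 5 vertices and 5 edges, delete both glued faces → V=25, E=40, F=17.
Attach a hendecagonal prism (V=22, E=33, F=13) along a 4-gon: merge 4 vertices and 4 edges, delete both glued faces → V=43, E=69, F=28.
Check: V − E + F = 43 − 69 + 28 = 2.

28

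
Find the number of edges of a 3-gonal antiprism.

An antiprism on an n-gon has two n-gon caps and 2n triangles: V = 2·3 = 6, E = 4·3 = 12, F = 2·3 + 2 = 8.

12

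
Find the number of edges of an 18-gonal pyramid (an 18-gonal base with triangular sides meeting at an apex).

A pyramid on an n-gon base has one n-gon and n triangles: V = 18 + 1 = 19, E = 2·18 = 36, F = 18 + 1 = 19.
Check: V − E + F = 19 − 36 + 19 = 2.

36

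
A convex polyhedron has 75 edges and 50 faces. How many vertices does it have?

27

Here V − E + F = 2.
V = 2 + E − F = 2 + 75 − 50 = 27.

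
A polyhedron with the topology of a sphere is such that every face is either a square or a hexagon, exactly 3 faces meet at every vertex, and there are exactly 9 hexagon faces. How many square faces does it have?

Let x be the number of squares; then F = 9 + x.
Edge–face incidences: 2E = 6·9 + 4·x = 54 + 4x.
Every vertex has degree 3, so 3V = 2E.
Euler: V − E + F = 2 ⇒ (2E)/3 − E + (9 + x) = 2.
Multiply by 6: 2·(2E) − 3·(2E) + 6·(9 + x) = 12, i.e. 54 + 6x − (54 + 4x) = 12.
Collecting terms: 2x = 12, so x = 6.
Then 2E = 54 + 4·6 = 78, so E = 39, V = 2E/3 = 26, F = 9 + 6 = 15.

6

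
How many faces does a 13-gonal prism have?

A prism on an n-gon has two n-gon bases and n rectangular sides: V = 2·13 = 26, E = 3·13 = 39, F = 13 + 2 = 15.

15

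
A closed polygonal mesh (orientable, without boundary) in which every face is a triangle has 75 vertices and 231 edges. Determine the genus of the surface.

2

Every face is a triangle and each edge borders two faces, so 3F = 2·231, giving F = 154.
χ = V − E + F = 75 − 231 + 154 = -2.
For a closed orientable surface χ = 2 − 2g, so g = (2 − (-2))/2 = 2.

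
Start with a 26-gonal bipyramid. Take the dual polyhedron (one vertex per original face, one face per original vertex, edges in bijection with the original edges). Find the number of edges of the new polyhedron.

78

The base solid has V = 28, E = 78, F = 52.
The dual swaps V and F and preserves E: V′ = F = 52, E′ = E = 78, F′ = V = 28.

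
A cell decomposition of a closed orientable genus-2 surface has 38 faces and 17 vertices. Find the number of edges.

For a closed orientable surface of genus 2, χ = 2 − 2·2 = -2.
E = V + F − (-2) = 17 + 38 − (-2) = 57.

57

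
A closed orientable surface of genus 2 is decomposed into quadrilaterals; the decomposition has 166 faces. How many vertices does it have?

164

χ = 2 − 2·2 = -2, and every face is a square so 4F = 2E.
E = 4·166/2 = 332. Then V = -2 + E − F = -2 + 332 − 166 = 164.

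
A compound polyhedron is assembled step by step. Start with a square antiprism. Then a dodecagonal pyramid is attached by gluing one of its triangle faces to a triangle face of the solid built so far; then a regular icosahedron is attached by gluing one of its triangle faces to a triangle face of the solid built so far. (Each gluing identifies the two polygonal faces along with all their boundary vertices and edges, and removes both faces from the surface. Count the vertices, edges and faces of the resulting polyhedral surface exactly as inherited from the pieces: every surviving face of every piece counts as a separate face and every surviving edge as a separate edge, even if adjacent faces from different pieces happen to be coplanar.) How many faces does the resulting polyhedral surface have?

A square antiprism: V=8, E=16, F=10.
Attach a dodecagonal pyramid (V=13, E=24, F=13) along a 3-gon: merge 3 vertices and 3 edges, delete both glued faces → V=18, E=37, F=21.
Attach a regular icosahedron (V=12, E=30, F=20) along a 3-gon: merge 3 vertices and 3 edges, delete both glued faces → V=27, E=64, F=39.
Check: V − E + F = 27 − 64 + 39 = 2.

39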